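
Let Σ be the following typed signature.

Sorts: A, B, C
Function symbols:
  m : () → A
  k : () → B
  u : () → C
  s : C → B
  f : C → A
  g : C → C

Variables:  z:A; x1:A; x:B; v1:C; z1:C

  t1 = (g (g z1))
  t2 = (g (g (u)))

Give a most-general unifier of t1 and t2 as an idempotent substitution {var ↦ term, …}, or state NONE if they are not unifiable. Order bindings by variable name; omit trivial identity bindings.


{z1 ↦ (u)}


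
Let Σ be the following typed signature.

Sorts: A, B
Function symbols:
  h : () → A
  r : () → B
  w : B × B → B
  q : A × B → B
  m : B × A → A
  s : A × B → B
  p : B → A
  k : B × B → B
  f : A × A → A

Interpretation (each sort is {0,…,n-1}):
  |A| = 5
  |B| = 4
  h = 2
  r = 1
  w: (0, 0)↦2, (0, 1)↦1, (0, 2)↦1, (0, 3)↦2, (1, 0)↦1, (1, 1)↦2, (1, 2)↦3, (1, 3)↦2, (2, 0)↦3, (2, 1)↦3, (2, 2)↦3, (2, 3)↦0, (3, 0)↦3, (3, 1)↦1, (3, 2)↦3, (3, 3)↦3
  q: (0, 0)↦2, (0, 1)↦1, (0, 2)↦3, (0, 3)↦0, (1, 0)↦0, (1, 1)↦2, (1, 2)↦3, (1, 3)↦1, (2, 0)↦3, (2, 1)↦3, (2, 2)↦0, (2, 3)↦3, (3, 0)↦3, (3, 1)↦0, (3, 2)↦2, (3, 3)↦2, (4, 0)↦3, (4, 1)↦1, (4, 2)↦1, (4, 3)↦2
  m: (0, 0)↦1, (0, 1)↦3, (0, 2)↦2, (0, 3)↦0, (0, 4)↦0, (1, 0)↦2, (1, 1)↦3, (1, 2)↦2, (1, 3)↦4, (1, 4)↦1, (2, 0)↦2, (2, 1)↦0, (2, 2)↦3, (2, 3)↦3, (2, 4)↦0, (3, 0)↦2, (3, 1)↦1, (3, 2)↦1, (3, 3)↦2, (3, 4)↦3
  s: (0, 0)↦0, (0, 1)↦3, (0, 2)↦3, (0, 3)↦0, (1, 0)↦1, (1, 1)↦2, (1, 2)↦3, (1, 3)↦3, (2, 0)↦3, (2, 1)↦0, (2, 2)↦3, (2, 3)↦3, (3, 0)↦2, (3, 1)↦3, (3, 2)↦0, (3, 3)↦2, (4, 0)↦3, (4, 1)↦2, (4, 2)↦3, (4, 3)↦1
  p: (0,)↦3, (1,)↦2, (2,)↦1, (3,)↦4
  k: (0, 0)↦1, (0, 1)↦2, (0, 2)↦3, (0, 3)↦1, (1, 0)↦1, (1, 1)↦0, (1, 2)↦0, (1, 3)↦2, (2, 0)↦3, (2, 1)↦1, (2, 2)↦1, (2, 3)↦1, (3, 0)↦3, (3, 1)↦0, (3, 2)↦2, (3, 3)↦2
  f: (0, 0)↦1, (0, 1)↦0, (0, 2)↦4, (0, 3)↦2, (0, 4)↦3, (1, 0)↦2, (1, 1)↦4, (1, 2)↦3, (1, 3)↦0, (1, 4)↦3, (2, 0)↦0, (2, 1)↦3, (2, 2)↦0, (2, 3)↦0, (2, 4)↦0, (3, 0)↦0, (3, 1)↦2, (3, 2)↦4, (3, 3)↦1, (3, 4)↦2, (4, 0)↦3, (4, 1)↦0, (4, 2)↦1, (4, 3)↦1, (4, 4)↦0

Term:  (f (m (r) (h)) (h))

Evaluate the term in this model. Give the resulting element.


value = 0

  r = 1
  h = 2
  (m (r) (h)) = m(1, 2) = 2
  h = 2
  (f (m (r) (h)) (h)) = f(2, 2) = 0


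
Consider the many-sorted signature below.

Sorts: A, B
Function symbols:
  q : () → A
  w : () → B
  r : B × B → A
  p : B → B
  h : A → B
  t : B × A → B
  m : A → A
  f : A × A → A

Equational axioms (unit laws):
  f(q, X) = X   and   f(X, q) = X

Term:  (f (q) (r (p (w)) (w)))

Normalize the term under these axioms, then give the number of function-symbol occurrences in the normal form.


size = 4

1. (f (q) (r (p (w)) (w)))  →  (r (p (w)) (w))
normal form: (r (p (w)) (w))


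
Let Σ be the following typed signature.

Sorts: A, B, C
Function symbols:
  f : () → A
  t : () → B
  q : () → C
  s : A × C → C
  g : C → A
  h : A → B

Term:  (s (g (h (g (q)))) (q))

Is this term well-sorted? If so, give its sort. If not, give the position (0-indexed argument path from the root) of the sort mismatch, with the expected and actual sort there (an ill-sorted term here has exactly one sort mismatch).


ill-sorted at position [0, 0]: expected C, got B

        (q) : C
      (g (q)) : A
    (h (g (q))) : B
  (g (h (g (q)))) : ✗ arg 0 at [0, 0] has sort B, expected C
  (q) : C


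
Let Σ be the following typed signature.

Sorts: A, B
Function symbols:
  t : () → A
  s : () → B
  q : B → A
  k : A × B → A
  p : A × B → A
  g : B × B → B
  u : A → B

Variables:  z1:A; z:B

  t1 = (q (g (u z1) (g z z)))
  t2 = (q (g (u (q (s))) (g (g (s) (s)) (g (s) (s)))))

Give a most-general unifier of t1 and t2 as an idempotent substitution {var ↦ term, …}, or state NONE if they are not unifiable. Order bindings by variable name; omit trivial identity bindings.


{z ↦ (g (s) (s)), z1 ↦ (q (s))}


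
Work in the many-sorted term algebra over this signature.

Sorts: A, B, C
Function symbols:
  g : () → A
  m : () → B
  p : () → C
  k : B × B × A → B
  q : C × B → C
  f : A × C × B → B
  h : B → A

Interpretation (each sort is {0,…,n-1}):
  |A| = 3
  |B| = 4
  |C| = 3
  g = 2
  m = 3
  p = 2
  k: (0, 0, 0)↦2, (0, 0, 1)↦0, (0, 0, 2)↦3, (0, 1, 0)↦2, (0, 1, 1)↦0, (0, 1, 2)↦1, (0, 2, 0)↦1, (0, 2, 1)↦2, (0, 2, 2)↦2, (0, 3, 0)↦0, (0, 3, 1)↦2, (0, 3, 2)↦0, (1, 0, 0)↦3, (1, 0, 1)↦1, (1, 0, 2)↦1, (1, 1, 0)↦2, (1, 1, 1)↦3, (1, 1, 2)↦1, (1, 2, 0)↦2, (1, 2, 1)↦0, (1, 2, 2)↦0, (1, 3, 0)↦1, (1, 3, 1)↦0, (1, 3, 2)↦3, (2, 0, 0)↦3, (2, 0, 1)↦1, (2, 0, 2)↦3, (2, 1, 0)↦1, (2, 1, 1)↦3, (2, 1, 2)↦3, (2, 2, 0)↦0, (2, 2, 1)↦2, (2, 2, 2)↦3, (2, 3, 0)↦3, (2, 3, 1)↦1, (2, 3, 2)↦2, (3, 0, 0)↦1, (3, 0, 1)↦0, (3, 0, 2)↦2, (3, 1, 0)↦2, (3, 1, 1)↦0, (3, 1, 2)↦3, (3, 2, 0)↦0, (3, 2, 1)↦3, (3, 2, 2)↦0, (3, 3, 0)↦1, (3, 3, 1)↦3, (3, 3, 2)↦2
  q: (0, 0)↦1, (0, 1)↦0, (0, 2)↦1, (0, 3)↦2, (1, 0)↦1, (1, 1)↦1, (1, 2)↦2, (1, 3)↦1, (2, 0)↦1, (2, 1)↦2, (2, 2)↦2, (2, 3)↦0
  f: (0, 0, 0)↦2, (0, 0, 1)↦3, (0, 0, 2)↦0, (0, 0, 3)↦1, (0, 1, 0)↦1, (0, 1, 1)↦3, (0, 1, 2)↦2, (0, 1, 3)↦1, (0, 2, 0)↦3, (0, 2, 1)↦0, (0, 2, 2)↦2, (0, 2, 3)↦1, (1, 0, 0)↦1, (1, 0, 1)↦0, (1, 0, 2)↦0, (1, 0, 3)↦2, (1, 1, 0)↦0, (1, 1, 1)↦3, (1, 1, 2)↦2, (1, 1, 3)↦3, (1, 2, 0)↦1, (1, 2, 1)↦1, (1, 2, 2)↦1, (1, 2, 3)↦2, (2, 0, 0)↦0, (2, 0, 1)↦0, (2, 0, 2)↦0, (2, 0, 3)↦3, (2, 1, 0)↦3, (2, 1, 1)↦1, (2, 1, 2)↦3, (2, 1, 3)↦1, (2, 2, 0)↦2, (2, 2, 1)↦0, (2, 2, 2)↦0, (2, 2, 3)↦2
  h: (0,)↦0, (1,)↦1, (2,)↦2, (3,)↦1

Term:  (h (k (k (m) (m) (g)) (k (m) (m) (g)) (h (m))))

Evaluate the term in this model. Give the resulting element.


  m = 3
  m = 3
  g = 2
  (k (m) (m) (g)) = k(3, 3, 2) = 2
  m = 3
  m = 3
  g = 2
  (k (m) (m) (g)) = k(3, 3, 2) = 2
  m = 3
  (h (m)) = h(3,) = 1
  (k (k (m) (m) (g)) (k (m) (m) (g)) (h (m))) = k(2, 2, 1) = 2
  (h (k (k (m) (m) (g)) (k (m) (m) (g)) (h (m)))) = h(2,) = 2

value = 2


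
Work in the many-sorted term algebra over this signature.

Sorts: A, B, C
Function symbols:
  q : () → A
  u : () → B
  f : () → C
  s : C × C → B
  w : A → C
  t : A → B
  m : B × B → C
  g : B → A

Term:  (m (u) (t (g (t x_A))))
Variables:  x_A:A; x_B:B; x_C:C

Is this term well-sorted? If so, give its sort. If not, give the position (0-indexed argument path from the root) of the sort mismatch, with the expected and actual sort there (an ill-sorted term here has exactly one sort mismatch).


well-sorted; sort = C

  (u) : B
        x_A : A
      (t x_A) : B
    (g (t x_A)) : A
  (t (g (t x_A))) : B
(m (u) (t (g (t x_A)))) : C


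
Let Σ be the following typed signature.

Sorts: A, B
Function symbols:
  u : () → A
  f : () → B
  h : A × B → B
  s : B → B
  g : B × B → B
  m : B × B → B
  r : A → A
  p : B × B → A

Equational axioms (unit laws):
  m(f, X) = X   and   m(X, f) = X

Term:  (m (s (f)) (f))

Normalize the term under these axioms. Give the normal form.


normal form = (s (f))

1. (m (s (f)) (f))  →  (s (f))


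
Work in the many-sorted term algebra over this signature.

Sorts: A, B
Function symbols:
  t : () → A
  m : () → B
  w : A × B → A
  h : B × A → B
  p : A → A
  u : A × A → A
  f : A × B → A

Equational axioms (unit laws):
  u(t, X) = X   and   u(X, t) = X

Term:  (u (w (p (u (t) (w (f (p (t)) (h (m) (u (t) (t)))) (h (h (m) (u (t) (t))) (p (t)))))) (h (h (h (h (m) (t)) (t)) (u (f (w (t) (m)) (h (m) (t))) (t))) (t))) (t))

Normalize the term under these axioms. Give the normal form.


normal form = (w (p (w (f (p (t)) (h (m) (t))) (h (h (m) (t)) (p (t))))) (h (h (h (h (m) (t)) (t)) (f (w (t) (m)) (h (m) (t)))) (t)))

1. (u (w (p (u (t) (w (f (p (t)) (h (m) (u (t) (t)))) (h (h (m) (u (t) (t))) (p (t)))))) (h (h (h (h (m) (t)) (t)) (u (f (w (t) (m)) (h (m) (t))) (t))) (t))) (t))  →  (w (p (u (t) (w (f (p (t)) (h (m) (u (t) (t)))) (h (h (m) (u (t) (t))) (p (t)))))) (h (h (h (h (m) (t)) (t)) (u (f (w (t) (m)) (h (m) (t))) (t))) (t)))
2. (w (p (u (t) (w (f (p (t)) (h (m) (u (t) (t)))) (h (h (m) (u (t) (t))) (p (t)))))) (h (h (h (h (m) (t)) (t)) (u (f (w (t) (m)) (h (m) (t))) (t))) (t)))  →  (w (p (w (f (p (t)) (h (m) (u (t) (t)))) (h (h (m) (u (t) (t))) (p (t))))) (h (h (h (h (m) (t)) (t)) (u (f (w (t) (m)) (h (m) (t))) (t))) (t)))
3. (w (p (w (f (p (t)) (h (m) (u (t) (t)))) (h (h (m) (u (t) (t))) (p (t))))) (h (h (h (h (m) (t)) (t)) (u (f (w (t) (m)) (h (m) (t))) (t))) (t)))  →  (w (p (w (f (p (t)) (h (m) (t))) (h (h (m) (u (t) (t))) (p (t))))) (h (h (h (h (m) (t)) (t)) (u (f (w (t) (m)) (h (m) (t))) (t))) (t)))
4. (w (p (w (f (p (t)) (h (m) (t))) (h (h (m) (u (t) (t))) (p (t))))) (h (h (h (h (m) (t)) (t)) (u (f (w (t) (m)) (h (m) (t))) (t))) (t)))  →  (w (p (w (f (p (t)) (h (m) (t))) (h (h (m) (t)) (p (t))))) (h (h (h (h (m) (t)) (t)) (u (f (w (t) (m)) (h (m) (t))) (t))) (t)))
5. (w (p (w (f (p (t)) (h (m) (t))) (h (h (m) (t)) (p (t))))) (h (h (h (h (m) (t)) (t)) (u (f (w (t) (m)) (h (m) (t))) (t))) (t)))  →  (w (p (w (f (p (t)) (h (m) (t))) (h (h (m) (t)) (p (t))))) (h (h (h (h (m) (t)) (t)) (f (w (t) (m)) (h (m) (t)))) (t)))


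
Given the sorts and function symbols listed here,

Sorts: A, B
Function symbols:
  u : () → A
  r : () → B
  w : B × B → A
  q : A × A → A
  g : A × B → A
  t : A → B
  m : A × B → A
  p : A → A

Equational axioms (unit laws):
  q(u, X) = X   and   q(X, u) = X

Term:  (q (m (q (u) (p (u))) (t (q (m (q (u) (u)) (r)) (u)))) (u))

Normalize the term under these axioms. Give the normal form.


normal form = (m (p (u)) (t (m (u) (r))))

1. (q (m (q (u) (p (u))) (t (q (m (q (u) (u)) (r)) (u)))) (u))  →  (m (q (u) (p (u))) (t (q (m (q (u) (u)) (r)) (u))))
2. (m (q (u) (p (u))) (t (q (m (q (u) (u)) (r)) (u))))  →  (m (p (u)) (t (q (m (q (u) (u)) (r)) (u))))
3. (m (p (u)) (t (q (m (q (u) (u)) (r)) (u))))  →  (m (p (u)) (t (m (q (u) (u)) (r))))
4. (m (p (u)) (t (m (q (u) (u)) (r))))  →  (m (p (u)) (t (m (u) (r))))


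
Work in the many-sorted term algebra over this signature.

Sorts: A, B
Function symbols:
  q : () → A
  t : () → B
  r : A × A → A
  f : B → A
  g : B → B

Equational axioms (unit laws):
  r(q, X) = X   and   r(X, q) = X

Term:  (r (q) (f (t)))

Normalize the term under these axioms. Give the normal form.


normal form = (f (t))

1. (r (q) (f (t)))  →  (f (t))


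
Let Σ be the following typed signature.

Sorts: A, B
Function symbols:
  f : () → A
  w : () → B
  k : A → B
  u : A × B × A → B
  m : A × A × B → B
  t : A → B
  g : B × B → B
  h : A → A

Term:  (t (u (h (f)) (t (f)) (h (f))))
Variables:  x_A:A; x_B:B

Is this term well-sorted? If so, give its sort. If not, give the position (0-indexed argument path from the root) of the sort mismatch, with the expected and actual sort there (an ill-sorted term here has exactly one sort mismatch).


      (f) : A
    (h (f)) : A
      (f) : A
    (t (f)) : B
      (f) : A
    (h (f)) : A
  (u (h (f)) (t (f)) (h (f))) : B
(t (u (h (f)) (t (f)) (h (f)))) : ✗ arg 0 at [0] has sort B, expected A

ill-sorted at position [0]: expected A, got B


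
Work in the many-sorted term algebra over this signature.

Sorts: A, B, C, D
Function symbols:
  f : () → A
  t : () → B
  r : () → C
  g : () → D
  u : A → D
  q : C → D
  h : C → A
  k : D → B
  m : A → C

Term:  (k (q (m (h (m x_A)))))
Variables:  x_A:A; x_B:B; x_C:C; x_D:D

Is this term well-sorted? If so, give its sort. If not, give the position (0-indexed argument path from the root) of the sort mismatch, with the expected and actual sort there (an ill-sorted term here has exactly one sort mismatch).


well-sorted; sort = B

          x_A : A
        (m x_A) : C
      (h (m x_A)) : A
    (m (h (m x_A))) : C
  (q (m (h (m x_A)))) : D
(k (q (m (h (m x_A))))) : B


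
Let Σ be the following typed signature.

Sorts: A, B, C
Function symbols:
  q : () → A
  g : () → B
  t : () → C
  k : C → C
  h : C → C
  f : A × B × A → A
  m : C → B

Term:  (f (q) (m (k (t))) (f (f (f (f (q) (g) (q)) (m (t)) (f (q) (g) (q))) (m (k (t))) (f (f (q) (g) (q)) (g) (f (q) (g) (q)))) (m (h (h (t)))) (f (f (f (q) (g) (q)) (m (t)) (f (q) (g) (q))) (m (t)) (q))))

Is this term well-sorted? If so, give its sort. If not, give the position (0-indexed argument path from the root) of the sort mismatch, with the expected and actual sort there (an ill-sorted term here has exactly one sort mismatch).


well-sorted; sort = A

  (q) : A
      (t) : C
    (k (t)) : C
  (m (k (t))) : B
          (q) : A
          (g) : B
          (q) : A
        (f (q) (g) (q)) : A
          (t) : C
        (m (t)) : B
          (q) : A
          (g) : B
          (q) : A
        (f (q) (g) (q)) : A
      (f (f (q) (g) (q)) (m (t)) (f (q) (g) (q))) : A
          (t) : C
        (k (t)) : C
      (m (k (t))) : B
          (q) : A
          (g) : B
          (q) : A
        (f (q) (g) (q)) : A
        (g) : B
          (q) : A
          (g) : B
          (q) : A
        (f (q) (g) (q)) : A
      (f (f (q) (g) (q)) (g) (f (q) (g) (q))) : A
    (f (f (f (q) (g) (q)) (m (t)) (f (q) (g) (q))) (m (k (t))) (f (f (q) (g) (q)) (g) (f (q) (g) (q)))) : A
          (t) : C
        (h (t)) : C
      (h (h (t))) : C
    (m (h (h (t)))) : B
          (q) : A
          (g) : B
          (q) : A
        (f (q) (g) (q)) : A
          (t) : C
        (m (t)) : B
          (q) : A
          (g) : B
          (q) : A
        (f (q) (g) (q)) : A
      (f (f (q) (g) (q)) (m (t)) (f (q) (g) (q))) : A
        (t) : C
      (m (t)) : B
      (q) : A
    (f (f (f (q) (g) (q)) (m (t)) (f (q) (g) (q))) (m (t)) (q)) : A
  (f (f (f (f (q) (g) (q)) (m (t)) (f (q) (g) (q))) (m (k (t))) (f (f (q) (g) (q)) (g) (f (q) (g) (q)))) (m (h (h (t)))) (f (f (f (q) (g) (q)) (m (t)) (f (q) (g) (q))) (m (t)) (q))) : A
(f (q) (m (k (t))) (f (f (f (f (q) (g) (q)) (m (t)) (f (q) (g) (q))) (m (k (t))) (f (f (q) (g) (q)) (g) (f (q) (g) (q)))) (m (h (h (t)))) (f (f (f (q) (g) (q)) (m (t)) (f (q) (g) (q))) (m (t)) (q)))) : A


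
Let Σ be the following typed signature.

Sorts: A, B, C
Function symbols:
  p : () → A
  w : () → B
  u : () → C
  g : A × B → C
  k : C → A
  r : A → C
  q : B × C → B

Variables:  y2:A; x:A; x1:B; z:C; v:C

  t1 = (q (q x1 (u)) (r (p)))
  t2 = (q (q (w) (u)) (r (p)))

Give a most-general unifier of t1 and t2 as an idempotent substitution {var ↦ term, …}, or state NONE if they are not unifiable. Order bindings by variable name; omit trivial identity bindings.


{x1 ↦ (w)}


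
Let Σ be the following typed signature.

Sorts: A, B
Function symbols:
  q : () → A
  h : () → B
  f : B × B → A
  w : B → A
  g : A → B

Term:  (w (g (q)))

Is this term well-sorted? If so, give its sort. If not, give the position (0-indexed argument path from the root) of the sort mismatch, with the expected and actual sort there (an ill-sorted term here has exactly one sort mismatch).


    (q) : A
  (g (q)) : B
(w (g (q))) : A

well-sorted; sort = A


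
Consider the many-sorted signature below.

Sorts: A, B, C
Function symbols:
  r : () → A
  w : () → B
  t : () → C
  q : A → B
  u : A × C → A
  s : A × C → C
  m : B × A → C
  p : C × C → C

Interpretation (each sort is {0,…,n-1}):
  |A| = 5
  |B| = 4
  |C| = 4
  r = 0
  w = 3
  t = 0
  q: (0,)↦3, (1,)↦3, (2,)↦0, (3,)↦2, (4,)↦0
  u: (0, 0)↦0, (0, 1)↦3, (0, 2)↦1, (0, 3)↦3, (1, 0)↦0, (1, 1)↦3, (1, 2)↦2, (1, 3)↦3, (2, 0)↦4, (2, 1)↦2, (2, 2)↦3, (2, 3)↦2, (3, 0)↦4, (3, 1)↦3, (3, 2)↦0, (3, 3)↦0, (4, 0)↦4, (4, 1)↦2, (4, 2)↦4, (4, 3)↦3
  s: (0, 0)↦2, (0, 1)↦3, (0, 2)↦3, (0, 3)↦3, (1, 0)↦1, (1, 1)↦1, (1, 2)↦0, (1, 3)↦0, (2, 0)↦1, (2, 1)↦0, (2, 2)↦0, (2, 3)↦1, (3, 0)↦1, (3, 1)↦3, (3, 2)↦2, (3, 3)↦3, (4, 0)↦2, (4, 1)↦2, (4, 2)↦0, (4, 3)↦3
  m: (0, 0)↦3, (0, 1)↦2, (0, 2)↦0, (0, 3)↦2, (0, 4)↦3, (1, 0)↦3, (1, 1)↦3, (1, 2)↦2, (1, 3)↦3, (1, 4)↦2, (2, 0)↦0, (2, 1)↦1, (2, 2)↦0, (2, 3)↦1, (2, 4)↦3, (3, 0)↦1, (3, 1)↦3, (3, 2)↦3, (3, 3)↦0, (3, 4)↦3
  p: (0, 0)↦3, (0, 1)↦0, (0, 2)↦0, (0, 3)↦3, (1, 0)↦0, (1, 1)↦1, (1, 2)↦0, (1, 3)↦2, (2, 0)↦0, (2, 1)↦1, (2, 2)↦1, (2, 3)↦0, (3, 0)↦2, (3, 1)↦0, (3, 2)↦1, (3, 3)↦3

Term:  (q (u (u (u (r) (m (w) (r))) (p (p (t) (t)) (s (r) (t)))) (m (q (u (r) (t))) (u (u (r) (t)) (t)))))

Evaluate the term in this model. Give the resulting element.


value = 2

  r = 0
  w = 3
  r = 0
  (m (w) (r)) = m(3, 0) = 1
  (u (r) (m (w) (r))) = u(0, 1) = 3
  t = 0
  t = 0
  (p (t) (t)) = p(0, 0) = 3
  r = 0
  t = 0
  (s (r) (t)) = s(0, 0) = 2
  (p (p (t) (t)) (s (r) (t))) = p(3, 2) = 1
  (u (u (r) (m (w) (r))) (p (p (t) (t)) (s (r) (t)))) = u(3, 1) = 3
  r = 0
  t = 0
  (u (r) (t)) = u(0, 0) = 0
  (q (u (r) (t))) = q(0,) = 3
  r = 0
  t = 0
  (u (r) (t)) = u(0, 0) = 0
  t = 0
  (u (u (r) (t)) (t)) = u(0, 0) = 0
  (m (q (u (r) (t))) (u (u (r) (t)) (t))) = m(3, 0) = 1
  (u (u (u (r) (m (w) (r))) (p (p (t) (t)) (s (r) (t)))) (m (q (u (r) (t))) (u (u (r) (t)) (t)))) = u(3, 1) = 3
  (q (u (u (u (r) (m (w) (r))) (p (p (t) (t)) (s (r) (t)))) (m (q (u (r) (t))) (u (u (r) (t)) (t))))) = q(3,) = 2


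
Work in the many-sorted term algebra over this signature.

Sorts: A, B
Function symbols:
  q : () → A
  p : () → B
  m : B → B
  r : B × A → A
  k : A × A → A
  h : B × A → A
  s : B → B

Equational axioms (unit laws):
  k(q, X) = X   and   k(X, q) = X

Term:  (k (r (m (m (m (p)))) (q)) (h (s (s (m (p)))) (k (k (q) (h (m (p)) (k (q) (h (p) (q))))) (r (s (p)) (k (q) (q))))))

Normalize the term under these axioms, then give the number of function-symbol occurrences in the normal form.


size = 23

1. (k (r (m (m (m (p)))) (q)) (h (s (s (m (p)))) (k (k (q) (h (m (p)) (k (q) (h (p) (q))))) (r (s (p)) (k (q) (q))))))  →  (k (r (m (m (m (p)))) (q)) (h (s (s (m (p)))) (k (h (m (p)) (k (q) (h (p) (q)))) (r (s (p)) (k (q) (q))))))
2. (k (r (m (m (m (p)))) (q)) (h (s (s (m (p)))) (k (h (m (p)) (k (q) (h (p) (q)))) (r (s (p)) (k (q) (q))))))  →  (k (r (m (m (m (p)))) (q)) (h (s (s (m (p)))) (k (h (m (p)) (h (p) (q))) (r (s (p)) (k (q) (q))))))
3. (k (r (m (m (m (p)))) (q)) (h (s (s (m (p)))) (k (h (m (p)) (h (p) (q))) (r (s (p)) (k (q) (q))))))  →  (k (r (m (m (m (p)))) (q)) (h (s (s (m (p)))) (k (h (m (p)) (h (p) (q))) (r (s (p)) (q)))))
normal form: (k (r (m (m (m (p)))) (q)) (h (s (s (m (p)))) (k (h (m (p)) (h (p) (q))) (r (s (p)) (q)))))


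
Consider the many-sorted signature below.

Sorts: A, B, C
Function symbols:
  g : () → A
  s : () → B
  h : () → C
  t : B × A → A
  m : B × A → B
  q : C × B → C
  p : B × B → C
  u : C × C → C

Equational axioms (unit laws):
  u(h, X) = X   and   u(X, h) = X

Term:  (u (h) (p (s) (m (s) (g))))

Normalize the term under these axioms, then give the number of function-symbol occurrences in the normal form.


1. (u (h) (p (s) (m (s) (g))))  →  (p (s) (m (s) (g)))
normal form: (p (s) (m (s) (g)))

size = 5


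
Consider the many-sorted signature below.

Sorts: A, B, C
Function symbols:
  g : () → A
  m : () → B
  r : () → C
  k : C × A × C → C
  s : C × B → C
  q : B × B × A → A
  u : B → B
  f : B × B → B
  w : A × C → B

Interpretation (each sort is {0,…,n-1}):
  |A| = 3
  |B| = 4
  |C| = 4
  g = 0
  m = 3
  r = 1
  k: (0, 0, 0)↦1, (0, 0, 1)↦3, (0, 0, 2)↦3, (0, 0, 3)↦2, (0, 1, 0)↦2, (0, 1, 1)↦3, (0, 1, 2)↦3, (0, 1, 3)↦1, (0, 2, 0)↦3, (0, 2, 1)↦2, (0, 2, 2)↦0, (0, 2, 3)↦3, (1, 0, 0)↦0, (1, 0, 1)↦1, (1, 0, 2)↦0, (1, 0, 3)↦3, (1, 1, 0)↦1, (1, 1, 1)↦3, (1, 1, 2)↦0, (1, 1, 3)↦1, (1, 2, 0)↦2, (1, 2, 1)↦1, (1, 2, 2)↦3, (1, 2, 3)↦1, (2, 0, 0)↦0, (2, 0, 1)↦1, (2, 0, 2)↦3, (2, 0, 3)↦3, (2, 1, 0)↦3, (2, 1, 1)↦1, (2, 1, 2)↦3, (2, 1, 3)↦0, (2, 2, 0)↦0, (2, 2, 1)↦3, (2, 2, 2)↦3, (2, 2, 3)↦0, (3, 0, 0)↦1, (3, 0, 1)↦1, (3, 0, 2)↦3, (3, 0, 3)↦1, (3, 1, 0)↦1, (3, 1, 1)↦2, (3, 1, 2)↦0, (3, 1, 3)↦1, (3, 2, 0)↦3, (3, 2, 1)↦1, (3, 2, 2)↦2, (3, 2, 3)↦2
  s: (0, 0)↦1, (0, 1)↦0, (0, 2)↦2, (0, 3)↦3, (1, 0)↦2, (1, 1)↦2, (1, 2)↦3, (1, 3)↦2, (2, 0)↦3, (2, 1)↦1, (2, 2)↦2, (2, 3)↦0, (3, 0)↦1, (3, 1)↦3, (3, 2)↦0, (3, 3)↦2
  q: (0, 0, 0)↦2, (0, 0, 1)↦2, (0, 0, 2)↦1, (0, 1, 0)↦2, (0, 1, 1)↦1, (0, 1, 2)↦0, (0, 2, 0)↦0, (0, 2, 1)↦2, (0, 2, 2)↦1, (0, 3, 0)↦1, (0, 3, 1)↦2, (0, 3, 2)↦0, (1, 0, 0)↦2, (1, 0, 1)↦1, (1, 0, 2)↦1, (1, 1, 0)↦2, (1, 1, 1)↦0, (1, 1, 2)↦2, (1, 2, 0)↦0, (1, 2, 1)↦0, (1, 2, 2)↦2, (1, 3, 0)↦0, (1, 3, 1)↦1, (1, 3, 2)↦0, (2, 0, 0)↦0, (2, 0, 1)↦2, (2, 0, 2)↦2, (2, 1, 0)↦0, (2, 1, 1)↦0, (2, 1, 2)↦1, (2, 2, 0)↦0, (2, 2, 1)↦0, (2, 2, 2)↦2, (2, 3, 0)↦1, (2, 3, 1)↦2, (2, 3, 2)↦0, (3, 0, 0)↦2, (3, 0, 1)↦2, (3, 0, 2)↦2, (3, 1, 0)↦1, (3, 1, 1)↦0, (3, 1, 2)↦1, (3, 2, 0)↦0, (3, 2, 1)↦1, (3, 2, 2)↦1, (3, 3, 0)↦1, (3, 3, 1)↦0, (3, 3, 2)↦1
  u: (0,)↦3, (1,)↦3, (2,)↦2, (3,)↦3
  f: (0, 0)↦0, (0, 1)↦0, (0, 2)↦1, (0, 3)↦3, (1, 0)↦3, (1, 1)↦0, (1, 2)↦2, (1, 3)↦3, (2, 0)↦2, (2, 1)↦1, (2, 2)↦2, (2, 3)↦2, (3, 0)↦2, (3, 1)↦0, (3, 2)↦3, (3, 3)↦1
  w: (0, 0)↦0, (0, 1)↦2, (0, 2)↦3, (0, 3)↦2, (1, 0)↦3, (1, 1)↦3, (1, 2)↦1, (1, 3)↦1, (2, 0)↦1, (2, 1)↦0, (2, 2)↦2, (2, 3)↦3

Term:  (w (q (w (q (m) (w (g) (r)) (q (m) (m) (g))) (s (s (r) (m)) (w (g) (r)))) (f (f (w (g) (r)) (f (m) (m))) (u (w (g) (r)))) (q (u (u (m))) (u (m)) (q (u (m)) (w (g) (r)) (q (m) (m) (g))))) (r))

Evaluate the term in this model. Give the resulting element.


  m = 3
  g = 0
  r = 1
  (w (g) (r)) = w(0, 1) = 2
  m = 3
  m = 3
  g = 0
  (q (m) (m) (g)) = q(3, 3, 0) = 1
  (q (m) (w (g) (r)) (q (m) (m) (g))) = q(3, 2, 1) = 1
  r = 1
  m = 3
  (s (r) (m)) = s(1, 3) = 2
  g = 0
  r = 1
  (w (g) (r)) = w(0, 1) = 2
  (s (s (r) (m)) (w (g) (r))) = s(2, 2) = 2
  (w (q (m) (w (g) (r)) (q (m) (m) (g))) (s (s (r) (m)) (w (g) (r)))) = w(1, 2) = 1
  g = 0
  r = 1
  (w (g) (r)) = w(0, 1) = 2
  m = 3
  m = 3
  (f (m) (m)) = f(3, 3) = 1
  (f (w (g) (r)) (f (m) (m))) = f(2, 1) = 1
  g = 0
  r = 1
  (w (g) (r)) = w(0, 1) = 2
  (u (w (g) (r))) = u(2,) = 2
  (f (f (w (g) (r)) (f (m) (m))) (u (w (g) (r)))) = f(1, 2) = 2
  m = 3
  (u (m)) = u(3,) = 3
  (u (u (m))) = u(3,) = 3
  m = 3
  (u (m)) = u(3,) = 3
  m = 3
  (u (m)) = u(3,) = 3
  g = 0
  r = 1
  (w (g) (r)) = w(0, 1) = 2
  m = 3
  m = 3
  g = 0
  (q (m) (m) (g)) = q(3, 3, 0) = 1
  (q (u (m)) (w (g) (r)) (q (m) (m) (g))) = q(3, 2, 1) = 1
  (q (u (u (m))) (u (m)) (q (u (m)) (w (g) (r)) (q (m) (m) (g)))) = q(3, 3, 1) = 0
  (q (w (q (m) (w (g) (r)) (q (m) (m) (g))) (s (s (r) (m)) (w (g) (r)))) (f (f (w (g) (r)) (f (m) (m))) (u (w (g) (r)))) (q (u (u (m))) (u (m)) (q (u (m)) (w (g) (r)) (q (m) (m) (g))))) = q(1, 2, 0) = 0
  r = 1
  (w (q (w (q (m) (w (g) (r)) (q (m) (m) (g))) (s (s (r) (m)) (w (g) (r)))) (f (f (w (g) (r)) (f (m) (m))) (u (w (g) (r)))) (q (u (u (m))) (u (m)) (q (u (m)) (w (g) (r)) (q (m) (m) (g))))) (r)) = w(0, 1) = 2

value = 2


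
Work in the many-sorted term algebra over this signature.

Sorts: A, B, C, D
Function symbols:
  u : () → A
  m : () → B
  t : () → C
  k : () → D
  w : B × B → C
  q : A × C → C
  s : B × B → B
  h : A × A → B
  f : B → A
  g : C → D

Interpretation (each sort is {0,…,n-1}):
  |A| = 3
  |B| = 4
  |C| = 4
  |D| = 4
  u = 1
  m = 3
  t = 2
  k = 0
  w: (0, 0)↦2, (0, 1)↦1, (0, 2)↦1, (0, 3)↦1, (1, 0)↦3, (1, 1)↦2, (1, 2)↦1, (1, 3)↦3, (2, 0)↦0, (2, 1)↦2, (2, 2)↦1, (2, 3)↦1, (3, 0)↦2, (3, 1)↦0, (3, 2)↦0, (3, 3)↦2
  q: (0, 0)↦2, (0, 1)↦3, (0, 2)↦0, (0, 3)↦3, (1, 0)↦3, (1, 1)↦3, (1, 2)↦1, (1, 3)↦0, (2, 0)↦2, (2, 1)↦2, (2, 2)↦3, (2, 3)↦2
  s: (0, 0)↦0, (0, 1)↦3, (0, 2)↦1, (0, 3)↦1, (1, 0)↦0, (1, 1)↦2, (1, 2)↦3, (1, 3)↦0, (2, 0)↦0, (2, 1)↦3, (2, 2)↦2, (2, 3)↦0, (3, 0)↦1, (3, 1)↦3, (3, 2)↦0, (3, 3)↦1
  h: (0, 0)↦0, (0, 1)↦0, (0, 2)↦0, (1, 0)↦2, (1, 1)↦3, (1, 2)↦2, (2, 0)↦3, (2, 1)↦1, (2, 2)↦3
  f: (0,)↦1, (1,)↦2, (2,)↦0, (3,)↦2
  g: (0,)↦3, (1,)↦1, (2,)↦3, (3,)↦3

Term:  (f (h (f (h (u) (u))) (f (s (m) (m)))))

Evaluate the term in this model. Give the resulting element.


  u = 1
  u = 1
  (h (u) (u)) = h(1, 1) = 3
  (f (h (u) (u))) = f(3,) = 2
  m = 3
  m = 3
  (s (m) (m)) = s(3, 3) = 1
  (f (s (m) (m))) = f(1,) = 2
  (h (f (h (u) (u))) (f (s (m) (m)))) = h(2, 2) = 3
  (f (h (f (h (u) (u))) (f (s (m) (m))))) = f(3,) = 2

value = 2


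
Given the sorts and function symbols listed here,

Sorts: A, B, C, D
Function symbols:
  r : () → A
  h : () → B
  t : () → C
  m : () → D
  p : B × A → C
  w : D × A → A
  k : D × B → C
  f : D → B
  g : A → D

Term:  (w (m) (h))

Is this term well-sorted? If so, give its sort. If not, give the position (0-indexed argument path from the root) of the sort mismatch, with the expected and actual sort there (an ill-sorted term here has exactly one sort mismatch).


ill-sorted at position [1]: expected A, got B

  (m) : D
  (h) : B
(w (m) (h)) : ✗ arg 1 at [1] has sort B, expected A


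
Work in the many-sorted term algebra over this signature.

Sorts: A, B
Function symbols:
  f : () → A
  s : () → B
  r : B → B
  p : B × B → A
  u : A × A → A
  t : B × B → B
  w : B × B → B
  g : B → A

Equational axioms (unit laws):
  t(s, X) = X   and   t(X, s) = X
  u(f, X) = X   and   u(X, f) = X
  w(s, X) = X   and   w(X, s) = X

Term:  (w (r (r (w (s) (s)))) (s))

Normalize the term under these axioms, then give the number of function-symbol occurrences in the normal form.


size = 3

1. (w (r (r (w (s) (s)))) (s))  →  (r (r (w (s) (s))))
2. (r (r (w (s) (s))))  →  (r (r (s)))
normal form: (r (r (s)))


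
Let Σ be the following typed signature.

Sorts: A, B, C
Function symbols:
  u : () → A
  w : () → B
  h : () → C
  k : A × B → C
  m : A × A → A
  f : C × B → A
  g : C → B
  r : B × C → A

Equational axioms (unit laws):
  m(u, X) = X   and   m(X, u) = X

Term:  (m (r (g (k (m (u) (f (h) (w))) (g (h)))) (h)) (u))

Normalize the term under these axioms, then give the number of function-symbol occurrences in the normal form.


1. (m (r (g (k (m (u) (f (h) (w))) (g (h)))) (h)) (u))  →  (r (g (k (m (u) (f (h) (w))) (g (h)))) (h))
2. (r (g (k (m (u) (f (h) (w))) (g (h)))) (h))  →  (r (g (k (f (h) (w)) (g (h)))) (h))
normal form: (r (g (k (f (h) (w)) (g (h)))) (h))

size = 9


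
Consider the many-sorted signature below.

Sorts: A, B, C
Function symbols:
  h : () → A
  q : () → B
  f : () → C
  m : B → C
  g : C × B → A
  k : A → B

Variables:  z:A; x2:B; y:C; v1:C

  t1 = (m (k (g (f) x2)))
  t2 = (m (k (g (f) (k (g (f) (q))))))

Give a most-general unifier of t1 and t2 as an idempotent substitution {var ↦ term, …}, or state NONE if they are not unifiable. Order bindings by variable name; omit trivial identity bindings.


{x2 ↦ (k (g (f) (q)))}


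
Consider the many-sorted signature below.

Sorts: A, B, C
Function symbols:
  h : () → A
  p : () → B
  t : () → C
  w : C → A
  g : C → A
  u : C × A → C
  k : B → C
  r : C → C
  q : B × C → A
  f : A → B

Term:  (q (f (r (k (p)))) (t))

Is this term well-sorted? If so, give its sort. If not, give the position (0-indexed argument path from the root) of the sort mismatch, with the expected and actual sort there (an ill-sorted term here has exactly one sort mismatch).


ill-sorted at position [0, 0]: expected A, got C

        (p) : B
      (k (p)) : C
    (r (k (p))) : C
  (f (r (k (p)))) : ✗ arg 0 at [0, 0] has sort C, expected A
  (t) : C


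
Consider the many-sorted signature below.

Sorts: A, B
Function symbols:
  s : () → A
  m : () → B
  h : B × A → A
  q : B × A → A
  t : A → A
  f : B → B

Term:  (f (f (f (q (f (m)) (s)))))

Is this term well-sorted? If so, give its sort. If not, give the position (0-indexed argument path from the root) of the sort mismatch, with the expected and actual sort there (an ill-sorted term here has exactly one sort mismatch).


ill-sorted at position [0, 0, 0]: expected B, got A

          (m) : B
        (f (m)) : B
        (s) : A
      (q (f (m)) (s)) : A
    (f (q (f (m)) (s))) : ✗ arg 0 at [0, 0, 0] has sort A, expected B


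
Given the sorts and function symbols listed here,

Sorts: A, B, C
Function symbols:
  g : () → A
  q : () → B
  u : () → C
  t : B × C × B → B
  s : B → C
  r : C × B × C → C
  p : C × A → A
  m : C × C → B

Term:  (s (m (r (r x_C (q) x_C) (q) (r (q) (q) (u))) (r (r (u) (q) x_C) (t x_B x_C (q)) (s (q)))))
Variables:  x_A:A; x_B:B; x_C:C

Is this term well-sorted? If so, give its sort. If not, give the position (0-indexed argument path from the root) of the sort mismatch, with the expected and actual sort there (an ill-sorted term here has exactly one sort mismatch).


ill-sorted at position [0, 0, 2, 0]: expected C, got B

        x_C : C
        (q) : B
        x_C : C
      (r x_C (q) x_C) : C
      (q) : B
        (q) : B
        (q) : B
        (u) : C
      (r (q) (q) (u)) : ✗ arg 0 at [0, 0, 2, 0] has sort B, expected C
        (u) : C
        (q) : B
        x_C : C
      (r (u) (q) x_C) : C
        x_B : B
        x_C : C
        (q) : B
      (t x_B x_C (q)) : B
        (q) : B
      (s (q)) : C
    (r (r (u) (q) x_C) (t x_B x_C (q)) (s (q))) : C


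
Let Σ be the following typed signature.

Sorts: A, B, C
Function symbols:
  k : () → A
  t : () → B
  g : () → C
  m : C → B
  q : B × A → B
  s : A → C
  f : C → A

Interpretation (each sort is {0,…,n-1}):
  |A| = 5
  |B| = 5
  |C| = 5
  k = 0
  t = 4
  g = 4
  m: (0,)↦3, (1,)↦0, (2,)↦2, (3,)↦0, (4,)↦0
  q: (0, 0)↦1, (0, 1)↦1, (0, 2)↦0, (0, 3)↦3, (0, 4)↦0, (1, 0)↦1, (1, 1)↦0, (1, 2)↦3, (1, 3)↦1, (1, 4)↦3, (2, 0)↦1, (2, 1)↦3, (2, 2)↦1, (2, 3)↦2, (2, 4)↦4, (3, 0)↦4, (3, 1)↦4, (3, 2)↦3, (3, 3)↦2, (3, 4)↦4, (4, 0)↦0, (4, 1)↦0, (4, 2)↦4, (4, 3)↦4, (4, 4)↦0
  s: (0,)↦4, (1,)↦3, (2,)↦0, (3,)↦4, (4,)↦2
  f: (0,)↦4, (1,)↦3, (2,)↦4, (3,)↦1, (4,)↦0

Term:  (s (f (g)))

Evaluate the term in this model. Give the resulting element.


  g = 4
  (f (g)) = f(4,) = 0
  (s (f (g))) = s(0,) = 4

value = 4


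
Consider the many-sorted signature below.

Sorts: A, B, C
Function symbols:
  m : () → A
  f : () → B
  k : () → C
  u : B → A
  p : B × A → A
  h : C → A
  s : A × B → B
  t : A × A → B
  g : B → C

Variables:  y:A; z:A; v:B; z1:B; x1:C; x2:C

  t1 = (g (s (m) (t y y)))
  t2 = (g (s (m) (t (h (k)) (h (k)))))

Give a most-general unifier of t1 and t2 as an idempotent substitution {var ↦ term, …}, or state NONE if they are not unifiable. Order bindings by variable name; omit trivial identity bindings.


{y ↦ (h (k))}


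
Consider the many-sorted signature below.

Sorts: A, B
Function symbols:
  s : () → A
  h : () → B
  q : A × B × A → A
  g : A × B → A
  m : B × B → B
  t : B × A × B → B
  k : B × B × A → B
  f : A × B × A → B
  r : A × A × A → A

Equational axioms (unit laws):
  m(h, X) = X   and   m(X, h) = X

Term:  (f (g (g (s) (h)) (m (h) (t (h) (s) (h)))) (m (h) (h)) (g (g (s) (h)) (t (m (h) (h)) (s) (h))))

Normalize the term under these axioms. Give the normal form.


1. (f (g (g (s) (h)) (m (h) (t (h) (s) (h)))) (m (h) (h)) (g (g (s) (h)) (t (m (h) (h)) (s) (h))))  →  (f (g (g (s) (h)) (t (h) (s) (h))) (m (h) (h)) (g (g (s) (h)) (t (m (h) (h)) (s) (h))))
2. (f (g (g (s) (h)) (t (h) (s) (h))) (m (h) (h)) (g (g (s) (h)) (t (m (h) (h)) (s) (h))))  →  (f (g (g (s) (h)) (t (h) (s) (h))) (h) (g (g (s) (h)) (t (m (h) (h)) (s) (h))))
3. (f (g (g (s) (h)) (t (h) (s) (h))) (h) (g (g (s) (h)) (t (m (h) (h)) (s) (h))))  →  (f (g (g (s) (h)) (t (h) (s) (h))) (h) (g (g (s) (h)) (t (h) (s) (h))))

normal form = (f (g (g (s) (h)) (t (h) (s) (h))) (h) (g (g (s) (h)) (t (h) (s) (h))))


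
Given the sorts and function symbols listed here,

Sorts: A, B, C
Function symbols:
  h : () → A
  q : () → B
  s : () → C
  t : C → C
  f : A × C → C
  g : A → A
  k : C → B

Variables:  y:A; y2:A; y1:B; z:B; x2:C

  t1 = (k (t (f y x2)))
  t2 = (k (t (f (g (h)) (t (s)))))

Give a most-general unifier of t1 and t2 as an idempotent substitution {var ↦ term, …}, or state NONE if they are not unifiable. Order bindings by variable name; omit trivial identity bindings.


{x2 ↦ (t (s)), y ↦ (g (h))}


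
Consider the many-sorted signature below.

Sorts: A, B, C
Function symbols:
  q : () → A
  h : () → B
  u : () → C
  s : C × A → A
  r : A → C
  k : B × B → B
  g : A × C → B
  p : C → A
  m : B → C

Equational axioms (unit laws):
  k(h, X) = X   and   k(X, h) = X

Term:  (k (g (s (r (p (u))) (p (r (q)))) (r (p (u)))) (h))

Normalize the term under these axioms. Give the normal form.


normal form = (g (s (r (p (u))) (p (r (q)))) (r (p (u))))

1. (k (g (s (r (p (u))) (p (r (q)))) (r (p (u)))) (h))  →  (g (s (r (p (u))) (p (r (q)))) (r (p (u))))


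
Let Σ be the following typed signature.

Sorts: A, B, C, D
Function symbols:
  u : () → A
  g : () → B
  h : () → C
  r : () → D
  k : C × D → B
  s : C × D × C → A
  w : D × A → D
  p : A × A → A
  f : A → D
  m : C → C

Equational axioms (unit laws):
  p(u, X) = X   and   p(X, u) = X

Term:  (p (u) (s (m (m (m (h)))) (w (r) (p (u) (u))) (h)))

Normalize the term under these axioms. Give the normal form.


normal form = (s (m (m (m (h)))) (w (r) (u)) (h))

1. (p (u) (s (m (m (m (h)))) (w (r) (p (u) (u))) (h)))  →  (s (m (m (m (h)))) (w (r) (p (u) (u))) (h))
2. (s (m (m (m (h)))) (w (r) (p (u) (u))) (h))  →  (s (m (m (m (h)))) (w (r) (u)) (h))


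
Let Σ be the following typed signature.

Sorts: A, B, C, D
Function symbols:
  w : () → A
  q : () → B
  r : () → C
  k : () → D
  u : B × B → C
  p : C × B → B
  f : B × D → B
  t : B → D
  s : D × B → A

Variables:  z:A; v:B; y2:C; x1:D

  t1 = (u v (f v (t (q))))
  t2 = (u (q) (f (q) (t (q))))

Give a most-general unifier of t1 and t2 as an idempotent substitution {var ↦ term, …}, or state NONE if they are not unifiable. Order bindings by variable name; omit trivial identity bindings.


{v ↦ (q)}


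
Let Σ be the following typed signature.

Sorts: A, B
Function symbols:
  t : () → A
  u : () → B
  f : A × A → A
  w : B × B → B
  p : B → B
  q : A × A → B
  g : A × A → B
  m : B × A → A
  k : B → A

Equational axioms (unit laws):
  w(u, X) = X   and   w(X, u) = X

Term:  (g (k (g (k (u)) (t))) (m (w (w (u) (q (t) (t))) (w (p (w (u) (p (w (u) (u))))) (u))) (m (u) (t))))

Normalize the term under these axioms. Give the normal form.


1. (g (k (g (k (u)) (t))) (m (w (w (u) (q (t) (t))) (w (p (w (u) (p (w (u) (u))))) (u))) (m (u) (t))))  →  (g (k (g (k (u)) (t))) (m (w (q (t) (t)) (w (p (w (u) (p (w (u) (u))))) (u))) (m (u) (t))))
2. (g (k (g (k (u)) (t))) (m (w (q (t) (t)) (w (p (w (u) (p (w (u) (u))))) (u))) (m (u) (t))))  →  (g (k (g (k (u)) (t))) (m (w (q (t) (t)) (p (w (u) (p (w (u) (u)))))) (m (u) (t))))
3. (g (k (g (k (u)) (t))) (m (w (q (t) (t)) (p (w (u) (p (w (u) (u)))))) (m (u) (t))))  →  (g (k (g (k (u)) (t))) (m (w (q (t) (t)) (p (p (w (u) (u))))) (m (u) (t))))
4. (g (k (g (k (u)) (t))) (m (w (q (t) (t)) (p (p (w (u) (u))))) (m (u) (t))))  →  (g (k (g (k (u)) (t))) (m (w (q (t) (t)) (p (p (u)))) (m (u) (t))))

normal form = (g (k (g (k (u)) (t))) (m (w (q (t) (t)) (p (p (u)))) (m (u) (t))))


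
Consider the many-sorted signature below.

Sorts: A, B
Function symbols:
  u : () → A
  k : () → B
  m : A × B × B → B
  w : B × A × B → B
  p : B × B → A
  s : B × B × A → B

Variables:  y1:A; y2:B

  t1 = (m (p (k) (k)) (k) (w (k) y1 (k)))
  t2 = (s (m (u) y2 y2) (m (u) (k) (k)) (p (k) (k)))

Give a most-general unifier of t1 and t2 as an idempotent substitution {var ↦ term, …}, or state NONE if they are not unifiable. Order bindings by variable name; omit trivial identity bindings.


NONE (not unifiable)

head clash or occurs-check failure — not unifiable


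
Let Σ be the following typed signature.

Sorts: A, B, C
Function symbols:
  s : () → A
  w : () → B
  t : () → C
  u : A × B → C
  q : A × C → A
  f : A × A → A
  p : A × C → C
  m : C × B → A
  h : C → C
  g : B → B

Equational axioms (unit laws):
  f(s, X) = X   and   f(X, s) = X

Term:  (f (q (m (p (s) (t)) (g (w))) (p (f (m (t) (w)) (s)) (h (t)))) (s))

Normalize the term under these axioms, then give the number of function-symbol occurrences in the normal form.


1. (f (q (m (p (s) (t)) (g (w))) (p (f (m (t) (w)) (s)) (h (t)))) (s))  →  (q (m (p (s) (t)) (g (w))) (p (f (m (t) (w)) (s)) (h (t))))
2. (q (m (p (s) (t)) (g (w))) (p (f (m (t) (w)) (s)) (h (t))))  →  (q (m (p (s) (t)) (g (w))) (p (m (t) (w)) (h (t))))
normal form: (q (m (p (s) (t)) (g (w))) (p (m (t) (w)) (h (t))))

size = 13


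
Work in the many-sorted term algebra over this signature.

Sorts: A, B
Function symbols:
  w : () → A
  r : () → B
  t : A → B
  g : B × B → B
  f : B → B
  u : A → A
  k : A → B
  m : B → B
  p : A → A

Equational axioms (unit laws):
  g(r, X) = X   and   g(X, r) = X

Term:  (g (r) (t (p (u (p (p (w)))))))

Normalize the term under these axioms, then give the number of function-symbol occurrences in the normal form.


size = 6

1. (g (r) (t (p (u (p (p (w)))))))  →  (t (p (u (p (p (w))))))
normal form: (t (p (u (p (p (w))))))


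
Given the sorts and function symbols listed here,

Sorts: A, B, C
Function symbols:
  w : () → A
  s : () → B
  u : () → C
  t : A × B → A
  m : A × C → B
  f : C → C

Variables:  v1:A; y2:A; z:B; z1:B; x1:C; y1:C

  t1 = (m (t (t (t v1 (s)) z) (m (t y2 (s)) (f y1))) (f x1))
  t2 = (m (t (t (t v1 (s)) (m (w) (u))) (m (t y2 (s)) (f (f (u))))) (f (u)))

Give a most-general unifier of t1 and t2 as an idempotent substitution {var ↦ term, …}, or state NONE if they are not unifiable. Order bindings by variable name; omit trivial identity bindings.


{x1 ↦ (u), y1 ↦ (f (u)), z ↦ (m (w) (u))}


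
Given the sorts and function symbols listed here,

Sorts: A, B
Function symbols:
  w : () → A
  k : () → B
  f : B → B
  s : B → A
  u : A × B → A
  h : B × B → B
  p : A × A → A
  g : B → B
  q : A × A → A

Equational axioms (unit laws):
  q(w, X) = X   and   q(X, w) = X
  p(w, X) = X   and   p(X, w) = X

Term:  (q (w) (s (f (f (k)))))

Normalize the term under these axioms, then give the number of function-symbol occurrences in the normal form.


size = 4

1. (q (w) (s (f (f (k)))))  →  (s (f (f (k))))
normal form: (s (f (f (k))))


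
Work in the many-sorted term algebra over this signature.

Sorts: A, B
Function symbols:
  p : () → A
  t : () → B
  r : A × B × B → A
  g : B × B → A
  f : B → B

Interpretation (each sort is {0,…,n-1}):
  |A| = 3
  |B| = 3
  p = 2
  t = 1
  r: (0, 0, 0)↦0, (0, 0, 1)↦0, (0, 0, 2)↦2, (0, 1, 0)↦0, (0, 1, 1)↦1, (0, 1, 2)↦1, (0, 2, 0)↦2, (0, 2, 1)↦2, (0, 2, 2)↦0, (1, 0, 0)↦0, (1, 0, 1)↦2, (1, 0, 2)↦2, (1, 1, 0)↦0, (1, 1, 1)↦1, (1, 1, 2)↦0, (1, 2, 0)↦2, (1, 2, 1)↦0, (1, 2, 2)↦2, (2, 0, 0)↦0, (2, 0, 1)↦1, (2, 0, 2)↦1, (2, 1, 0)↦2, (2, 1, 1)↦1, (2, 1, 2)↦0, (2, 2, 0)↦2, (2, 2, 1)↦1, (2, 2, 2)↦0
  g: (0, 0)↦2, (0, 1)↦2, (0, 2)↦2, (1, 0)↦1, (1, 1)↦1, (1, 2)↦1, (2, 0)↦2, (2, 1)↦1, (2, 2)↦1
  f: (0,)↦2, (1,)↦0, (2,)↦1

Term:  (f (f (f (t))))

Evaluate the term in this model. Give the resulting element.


  t = 1
  (f (t)) = f(1,) = 0
  (f (f (t))) = f(0,) = 2
  (f (f (f (t)))) = f(2,) = 1

value = 1


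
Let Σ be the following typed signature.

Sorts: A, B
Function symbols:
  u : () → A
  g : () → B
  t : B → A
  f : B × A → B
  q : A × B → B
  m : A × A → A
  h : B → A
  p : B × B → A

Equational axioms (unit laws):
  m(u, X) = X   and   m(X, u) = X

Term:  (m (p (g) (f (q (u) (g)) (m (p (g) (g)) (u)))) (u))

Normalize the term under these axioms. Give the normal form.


1. (m (p (g) (f (q (u) (g)) (m (p (g) (g)) (u)))) (u))  →  (p (g) (f (q (u) (g)) (m (p (g) (g)) (u))))
2. (p (g) (f (q (u) (g)) (m (p (g) (g)) (u))))  →  (p (g) (f (q (u) (g)) (p (g) (g))))

normal form = (p (g) (f (q (u) (g)) (p (g) (g))))
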